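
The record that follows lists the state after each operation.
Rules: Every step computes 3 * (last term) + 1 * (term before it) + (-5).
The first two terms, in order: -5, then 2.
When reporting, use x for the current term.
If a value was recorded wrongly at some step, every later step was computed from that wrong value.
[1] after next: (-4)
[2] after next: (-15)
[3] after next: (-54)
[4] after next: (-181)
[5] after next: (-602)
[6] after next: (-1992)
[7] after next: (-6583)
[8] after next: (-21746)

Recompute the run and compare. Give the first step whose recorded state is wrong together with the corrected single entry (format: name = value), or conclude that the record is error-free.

Step 1: x = 3*(2) + (1)*(-5) + (-5) = -4 — verified.
Step 2: x = 3*(-4) + (1)*(2) + (-5) = -15 — no discrepancy.
Step 3: x = 3*(-15) + (1)*(-4) + (-5) = -54 — matches.
Step 4: x = 3*(-54) + (1)*(-15) + (-5) = -182 — the record has a different value.
First deviation found at step 4; the corrected entry is x = -182.

step 4, x = -182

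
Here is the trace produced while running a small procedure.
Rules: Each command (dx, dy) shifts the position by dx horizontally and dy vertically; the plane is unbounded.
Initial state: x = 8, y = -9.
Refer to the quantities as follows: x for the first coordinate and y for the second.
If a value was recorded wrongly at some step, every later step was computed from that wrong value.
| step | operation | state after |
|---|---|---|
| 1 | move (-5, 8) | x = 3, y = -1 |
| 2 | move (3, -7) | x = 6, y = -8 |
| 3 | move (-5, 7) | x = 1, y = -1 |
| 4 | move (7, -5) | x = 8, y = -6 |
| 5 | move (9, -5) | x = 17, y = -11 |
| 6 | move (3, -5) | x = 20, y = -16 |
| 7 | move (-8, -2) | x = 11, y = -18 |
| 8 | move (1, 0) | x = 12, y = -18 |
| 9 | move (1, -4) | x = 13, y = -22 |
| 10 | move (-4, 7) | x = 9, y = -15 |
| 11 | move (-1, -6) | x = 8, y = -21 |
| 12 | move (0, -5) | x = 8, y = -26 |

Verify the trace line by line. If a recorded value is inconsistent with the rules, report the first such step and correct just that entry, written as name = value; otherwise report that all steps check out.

step 7, x = 12

1. x = 8 + (-5) = 3, y = -9 + (8) = -1 (matches)
2. x = 3 + (3) = 6, y = -1 + (-7) = -8 (consistent with the trace)
3. x = 6 + (-5) = 1, y = -8 + (7) = -1 (consistent with the trace)
4. x = 1 + (7) = 8, y = -1 + (-5) = -6 (in agreement)
5. x = 8 + (9) = 17, y = -6 + (-5) = -11 (confirmed correct)
6. x = 17 + (3) = 20, y = -11 + (-5) = -16 (consistent with the trace)
7. x = 20 + (-8) = 12, y = -16 + (-2) = -18 (the recorded entry deviates here)
Conclusion: step 7 carries the first error; the entry should be x = 12.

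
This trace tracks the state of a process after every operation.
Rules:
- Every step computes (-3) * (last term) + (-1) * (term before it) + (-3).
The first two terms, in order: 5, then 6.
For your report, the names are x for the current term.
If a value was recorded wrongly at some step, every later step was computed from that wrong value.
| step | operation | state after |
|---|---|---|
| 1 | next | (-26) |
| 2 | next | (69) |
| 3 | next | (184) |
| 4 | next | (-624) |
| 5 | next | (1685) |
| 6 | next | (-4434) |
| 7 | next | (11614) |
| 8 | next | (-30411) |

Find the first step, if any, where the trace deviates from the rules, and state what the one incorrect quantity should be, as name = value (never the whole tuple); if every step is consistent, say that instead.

Recomputing the run from the initial state:
step 1: x = -26
step 2: x = 69
step 3: x = -184
step 4: x = 480
step 5: x = -1259
step 6: x = 3294
step 7: x = -8626
step 8: x = 22581
The first disagreement with the trace is at step 3, where the value should be x = -184.

step 3, x = -184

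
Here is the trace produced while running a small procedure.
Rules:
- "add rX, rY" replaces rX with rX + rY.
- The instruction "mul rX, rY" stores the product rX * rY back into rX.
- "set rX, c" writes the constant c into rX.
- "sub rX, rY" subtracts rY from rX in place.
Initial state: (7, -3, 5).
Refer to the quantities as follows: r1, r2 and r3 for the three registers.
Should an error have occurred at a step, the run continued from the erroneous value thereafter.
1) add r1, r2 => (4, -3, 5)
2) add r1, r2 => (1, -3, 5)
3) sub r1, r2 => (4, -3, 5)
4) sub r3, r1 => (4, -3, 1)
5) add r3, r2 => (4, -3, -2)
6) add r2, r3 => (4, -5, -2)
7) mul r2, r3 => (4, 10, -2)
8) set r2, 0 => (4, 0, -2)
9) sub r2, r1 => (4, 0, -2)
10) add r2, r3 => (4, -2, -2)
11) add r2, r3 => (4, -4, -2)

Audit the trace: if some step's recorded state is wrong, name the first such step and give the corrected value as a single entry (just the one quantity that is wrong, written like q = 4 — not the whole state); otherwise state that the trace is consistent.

step 9, r2 = -4

Recomputing the run from the initial state:
step 1: r1 = 4, r2 = -3, r3 = 5
step 2: r1 = 1, r2 = -3, r3 = 5
step 3: r1 = 4, r2 = -3, r3 = 5
step 4: r1 = 4, r2 = -3, r3 = 1
step 5: r1 = 4, r2 = -3, r3 = -2
step 6: r1 = 4, r2 = -5, r3 = -2
step 7: r1 = 4, r2 = 10, r3 = -2
step 8: r1 = 4, r2 = 0, r3 = -2
step 9: r1 = 4, r2 = -4, r3 = -2
step 10: r1 = 4, r2 = -6, r3 = -2
step 11: r1 = 4, r2 = -8, r3 = -2
The first disagreement with the trace is at step 9, where the value should be r2 = -4.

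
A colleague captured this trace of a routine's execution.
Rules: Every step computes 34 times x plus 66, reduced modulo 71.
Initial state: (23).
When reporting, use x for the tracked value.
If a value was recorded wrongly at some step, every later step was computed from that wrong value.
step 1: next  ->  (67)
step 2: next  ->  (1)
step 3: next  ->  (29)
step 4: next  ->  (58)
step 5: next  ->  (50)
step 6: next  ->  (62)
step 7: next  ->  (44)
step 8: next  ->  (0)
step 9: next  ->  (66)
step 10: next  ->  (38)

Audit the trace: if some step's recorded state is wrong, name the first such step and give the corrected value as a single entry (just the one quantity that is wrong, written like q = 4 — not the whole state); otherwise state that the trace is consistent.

Step 1: x = (34*23 + 66) mod 71 = 67 — agrees with the trace.
Step 2: x = (34*67 + 66) mod 71 = 1 — matches.
Step 3: x = (34*1 + 66) mod 71 = 29 — consistent with the trace.
Step 4: x = (34*29 + 66) mod 71 = 58 — agrees with the trace.
Step 5: x = (34*58 + 66) mod 71 = 50 — agrees with the trace.
Step 6: x = (34*50 + 66) mod 71 = 62 — checks out.
Step 7: x = (34*62 + 66) mod 71 = 44 — exactly as logged.
Step 8: x = (34*44 + 66) mod 71 = 0 — in agreement.
Step 9: x = (34*0 + 66) mod 71 = 66 — no discrepancy.
Step 10: x = (34*66 + 66) mod 71 = 38 — no discrepancy.
All steps check out; nothing to correct.

no error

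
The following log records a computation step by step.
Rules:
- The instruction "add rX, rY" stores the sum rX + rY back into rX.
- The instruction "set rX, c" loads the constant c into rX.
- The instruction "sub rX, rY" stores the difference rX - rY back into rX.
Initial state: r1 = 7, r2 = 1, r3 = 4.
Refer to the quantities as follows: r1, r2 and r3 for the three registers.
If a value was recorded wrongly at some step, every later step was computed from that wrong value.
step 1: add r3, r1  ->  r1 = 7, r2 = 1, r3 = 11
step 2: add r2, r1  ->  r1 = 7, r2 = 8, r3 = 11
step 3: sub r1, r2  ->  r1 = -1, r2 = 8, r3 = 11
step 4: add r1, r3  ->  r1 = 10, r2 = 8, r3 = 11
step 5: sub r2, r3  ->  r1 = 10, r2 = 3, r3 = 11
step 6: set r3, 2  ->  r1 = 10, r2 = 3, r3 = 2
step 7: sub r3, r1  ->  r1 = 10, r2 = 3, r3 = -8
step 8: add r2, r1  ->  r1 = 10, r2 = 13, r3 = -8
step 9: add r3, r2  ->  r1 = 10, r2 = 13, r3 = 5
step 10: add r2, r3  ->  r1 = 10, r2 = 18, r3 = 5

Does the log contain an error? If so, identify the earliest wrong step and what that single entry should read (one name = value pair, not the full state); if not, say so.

1. r3 = 4 + 7 = 11 (consistent with the log)
2. r2 = 1 + 7 = 8 (checks out)
3. r1 = 7 - 8 = -1 (same as recorded)
4. r1 = -1 + 11 = 10 (matches)
5. r2 = 8 - 11 = -3 (a discrepancy with the log)
Step 5 is the first one off; corrected, r2 = -3.

step 5, r2 = -3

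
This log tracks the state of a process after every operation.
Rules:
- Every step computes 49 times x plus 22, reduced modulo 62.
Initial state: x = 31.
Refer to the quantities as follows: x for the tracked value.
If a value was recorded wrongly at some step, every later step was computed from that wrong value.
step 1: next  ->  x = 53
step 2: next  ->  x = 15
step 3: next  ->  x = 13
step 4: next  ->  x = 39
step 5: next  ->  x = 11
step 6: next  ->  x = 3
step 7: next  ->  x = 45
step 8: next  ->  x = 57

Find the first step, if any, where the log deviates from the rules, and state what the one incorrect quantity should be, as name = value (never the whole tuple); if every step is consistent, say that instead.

Recomputing the run from the initial state:
step 1: x = 53
step 2: x = 15
step 3: x = 13
step 4: x = 39
step 5: x = 11
step 6: x = 3
step 7: x = 45
step 8: x = 57
This matches the log at every step.

no error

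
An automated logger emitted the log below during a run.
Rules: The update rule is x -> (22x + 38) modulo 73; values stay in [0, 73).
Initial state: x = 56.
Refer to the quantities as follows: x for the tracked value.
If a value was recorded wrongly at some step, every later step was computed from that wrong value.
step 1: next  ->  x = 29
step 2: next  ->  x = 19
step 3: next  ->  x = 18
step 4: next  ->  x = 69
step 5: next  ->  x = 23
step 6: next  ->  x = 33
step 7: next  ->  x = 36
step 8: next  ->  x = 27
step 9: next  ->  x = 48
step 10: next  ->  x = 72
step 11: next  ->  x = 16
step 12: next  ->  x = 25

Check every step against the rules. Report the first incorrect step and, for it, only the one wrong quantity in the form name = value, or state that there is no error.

Step 1: x = (22*56 + 38) mod 73 = 29 — no discrepancy.
Step 2: x = (22*29 + 38) mod 73 = 19 — confirmed correct.
Step 3: x = (22*19 + 38) mod 73 = 18 — exactly as logged.
Step 4: x = (22*18 + 38) mod 73 = 69 — in agreement.
Step 5: x = (22*69 + 38) mod 73 = 23 — verified.
Step 6: x = (22*23 + 38) mod 73 = 33 — same as recorded.
Step 7: x = (22*33 + 38) mod 73 = 34 — not what was recorded.
That makes step 7 the first incorrect line — x = 34 is what it should show.

step 7, x = 34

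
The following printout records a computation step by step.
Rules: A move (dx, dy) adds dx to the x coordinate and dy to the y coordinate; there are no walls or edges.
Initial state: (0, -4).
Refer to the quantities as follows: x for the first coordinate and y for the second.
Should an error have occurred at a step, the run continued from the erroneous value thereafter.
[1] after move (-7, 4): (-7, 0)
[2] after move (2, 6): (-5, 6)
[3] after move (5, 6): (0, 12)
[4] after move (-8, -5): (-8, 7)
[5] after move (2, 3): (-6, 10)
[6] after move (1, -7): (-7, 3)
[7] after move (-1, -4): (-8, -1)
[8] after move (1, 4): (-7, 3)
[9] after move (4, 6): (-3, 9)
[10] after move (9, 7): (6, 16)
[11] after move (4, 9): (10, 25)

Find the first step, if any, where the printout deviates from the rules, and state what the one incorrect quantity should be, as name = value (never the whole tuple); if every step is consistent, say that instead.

Recomputing the run from the initial state:
step 1: x = -7, y = 0
step 2: x = -5, y = 6
step 3: x = 0, y = 12
step 4: x = -8, y = 7
step 5: x = -6, y = 10
step 6: x = -5, y = 3
step 7: x = -6, y = -1
step 8: x = -5, y = 3
step 9: x = -1, y = 9
step 10: x = 8, y = 16
step 11: x = 12, y = 25
The first disagreement with the printout is at step 6, where the value should be x = -5.

step 6, x = -5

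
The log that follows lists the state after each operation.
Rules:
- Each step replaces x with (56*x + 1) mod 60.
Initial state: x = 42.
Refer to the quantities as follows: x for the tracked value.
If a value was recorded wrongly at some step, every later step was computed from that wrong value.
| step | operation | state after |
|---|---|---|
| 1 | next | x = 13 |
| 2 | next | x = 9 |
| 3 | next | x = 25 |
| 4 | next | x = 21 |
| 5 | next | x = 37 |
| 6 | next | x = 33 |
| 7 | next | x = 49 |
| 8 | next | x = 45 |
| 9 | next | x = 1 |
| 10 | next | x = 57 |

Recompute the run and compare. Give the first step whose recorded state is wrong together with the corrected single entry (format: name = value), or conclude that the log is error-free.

Recomputing the run from the initial state:
step 1: x = 13
step 2: x = 9
step 3: x = 25
step 4: x = 21
step 5: x = 37
step 6: x = 33
step 7: x = 49
step 8: x = 45
step 9: x = 1
step 10: x = 57
This matches the log at every step.

no error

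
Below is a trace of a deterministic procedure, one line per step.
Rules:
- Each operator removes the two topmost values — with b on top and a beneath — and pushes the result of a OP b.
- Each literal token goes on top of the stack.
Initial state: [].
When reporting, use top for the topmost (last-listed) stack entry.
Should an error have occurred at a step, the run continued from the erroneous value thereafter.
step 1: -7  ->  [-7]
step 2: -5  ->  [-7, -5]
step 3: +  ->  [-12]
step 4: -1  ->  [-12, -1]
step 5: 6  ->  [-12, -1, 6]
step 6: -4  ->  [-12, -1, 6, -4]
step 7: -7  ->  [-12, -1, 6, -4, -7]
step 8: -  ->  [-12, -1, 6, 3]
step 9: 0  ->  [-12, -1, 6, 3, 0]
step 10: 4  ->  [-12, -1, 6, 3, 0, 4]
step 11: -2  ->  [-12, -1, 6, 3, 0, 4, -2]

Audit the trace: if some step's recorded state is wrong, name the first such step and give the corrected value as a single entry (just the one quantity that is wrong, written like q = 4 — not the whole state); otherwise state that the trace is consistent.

step 1: push -7: top = -7 -> in agreement
step 2: push -5: top = -5 -> no discrepancy
step 3: -7 + -5 = -12 -> agrees with the trace
step 4: push -1: top = -1 -> matches
step 5: push 6: top = 6 -> no discrepancy
step 6: push -4: top = -4 -> same as recorded
step 7: push -7: top = -7 -> verified
step 8: -4 - -7 = 3 -> verified
step 9: push 0: top = 0 -> matches
step 10: push 4: top = 4 -> verified
step 11: push -2: top = -2 -> checks out
All steps check out; nothing to correct.

no error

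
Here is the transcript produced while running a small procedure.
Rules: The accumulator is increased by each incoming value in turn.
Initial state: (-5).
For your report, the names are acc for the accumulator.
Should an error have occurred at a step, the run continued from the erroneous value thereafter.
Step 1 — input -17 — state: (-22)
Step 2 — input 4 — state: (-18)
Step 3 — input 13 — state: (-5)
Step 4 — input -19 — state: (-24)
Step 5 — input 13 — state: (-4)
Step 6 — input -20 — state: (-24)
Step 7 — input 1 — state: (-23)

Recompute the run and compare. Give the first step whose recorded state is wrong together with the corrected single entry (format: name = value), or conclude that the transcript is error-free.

step 5, acc = -11

Recomputing the run from the initial state:
step 1: acc = -22
step 2: acc = -18
step 3: acc = -5
step 4: acc = -24
step 5: acc = -11
step 6: acc = -31
step 7: acc = -30
The first disagreement with the transcript is at step 5, where the value should be acc = -11.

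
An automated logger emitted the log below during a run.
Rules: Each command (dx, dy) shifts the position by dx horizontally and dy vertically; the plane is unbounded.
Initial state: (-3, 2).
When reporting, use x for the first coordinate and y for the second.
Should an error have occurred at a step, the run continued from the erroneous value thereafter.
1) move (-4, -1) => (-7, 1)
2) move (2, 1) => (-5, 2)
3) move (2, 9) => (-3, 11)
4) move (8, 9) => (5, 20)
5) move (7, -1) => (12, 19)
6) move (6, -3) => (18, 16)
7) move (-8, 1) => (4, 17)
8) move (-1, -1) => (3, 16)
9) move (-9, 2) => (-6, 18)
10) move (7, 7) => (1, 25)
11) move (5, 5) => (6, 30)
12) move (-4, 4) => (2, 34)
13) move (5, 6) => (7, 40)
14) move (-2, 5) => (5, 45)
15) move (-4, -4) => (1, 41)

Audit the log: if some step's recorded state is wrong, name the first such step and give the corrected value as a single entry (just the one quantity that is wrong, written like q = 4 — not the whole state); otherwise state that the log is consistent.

Recomputing the run from the initial state:
step 1: x = -7, y = 1
step 2: x = -5, y = 2
step 3: x = -3, y = 11
step 4: x = 5, y = 20
step 5: x = 12, y = 19
step 6: x = 18, y = 16
step 7: x = 10, y = 17
step 8: x = 9, y = 16
step 9: x = 0, y = 18
step 10: x = 7, y = 25
step 11: x = 12, y = 30
step 12: x = 8, y = 34
step 13: x = 13, y = 40
step 14: x = 11, y = 45
step 15: x = 7, y = 41
The first disagreement with the log is at step 7, where the value should be x = 10.

step 7, x = 10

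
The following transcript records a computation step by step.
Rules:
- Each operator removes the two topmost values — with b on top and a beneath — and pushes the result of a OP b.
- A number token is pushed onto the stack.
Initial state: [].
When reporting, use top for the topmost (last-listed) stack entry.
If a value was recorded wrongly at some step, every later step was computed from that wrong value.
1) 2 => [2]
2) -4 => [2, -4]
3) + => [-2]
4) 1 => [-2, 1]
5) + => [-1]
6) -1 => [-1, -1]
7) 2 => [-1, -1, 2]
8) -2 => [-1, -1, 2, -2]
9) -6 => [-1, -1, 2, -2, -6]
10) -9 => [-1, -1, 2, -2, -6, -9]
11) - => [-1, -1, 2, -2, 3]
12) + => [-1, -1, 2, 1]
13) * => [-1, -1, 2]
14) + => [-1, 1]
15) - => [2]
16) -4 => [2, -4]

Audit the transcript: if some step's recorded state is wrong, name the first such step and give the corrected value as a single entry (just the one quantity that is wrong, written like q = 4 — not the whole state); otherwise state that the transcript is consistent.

step 1: push 2: top = 2 -> agrees with the transcript
step 2: push -4: top = -4 -> no discrepancy
step 3: 2 + -4 = -2 -> exactly as logged
step 4: push 1: top = 1 -> same as recorded
step 5: -2 + 1 = -1 -> matches
step 6: push -1: top = -1 -> verified
step 7: push 2: top = 2 -> checks out
step 8: push -2: top = -2 -> checks out
step 9: push -6: top = -6 -> agrees with the transcript
step 10: push -9: top = -9 -> confirmed correct
step 11: -6 - -9 = 3 -> exactly as logged
step 12: -2 + 3 = 1 -> same as recorded
step 13: 2 * 1 = 2 -> agrees with the transcript
step 14: -1 + 2 = 1 -> agrees with the transcript
step 15: -1 - 1 = -2 -> the entry is off here
Step 15 is the first one off; corrected, top = -2.

step 15, top = -2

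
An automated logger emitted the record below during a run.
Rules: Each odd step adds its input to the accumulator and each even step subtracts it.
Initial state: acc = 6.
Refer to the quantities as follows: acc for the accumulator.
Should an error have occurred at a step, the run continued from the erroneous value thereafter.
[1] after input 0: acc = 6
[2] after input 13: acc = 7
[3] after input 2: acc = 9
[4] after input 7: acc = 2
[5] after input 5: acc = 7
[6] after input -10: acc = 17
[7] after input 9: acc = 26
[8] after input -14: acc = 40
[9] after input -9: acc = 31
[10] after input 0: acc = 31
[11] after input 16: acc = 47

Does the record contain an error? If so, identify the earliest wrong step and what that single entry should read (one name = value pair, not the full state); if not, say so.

step 2, acc = -7

step 1: acc = 6 + 0 = 6 -> verified
step 2: acc = 6 - 13 = -7 -> first mismatch against the record
The audit stops at step 2: the recorded entry is wrong and should be acc = -7.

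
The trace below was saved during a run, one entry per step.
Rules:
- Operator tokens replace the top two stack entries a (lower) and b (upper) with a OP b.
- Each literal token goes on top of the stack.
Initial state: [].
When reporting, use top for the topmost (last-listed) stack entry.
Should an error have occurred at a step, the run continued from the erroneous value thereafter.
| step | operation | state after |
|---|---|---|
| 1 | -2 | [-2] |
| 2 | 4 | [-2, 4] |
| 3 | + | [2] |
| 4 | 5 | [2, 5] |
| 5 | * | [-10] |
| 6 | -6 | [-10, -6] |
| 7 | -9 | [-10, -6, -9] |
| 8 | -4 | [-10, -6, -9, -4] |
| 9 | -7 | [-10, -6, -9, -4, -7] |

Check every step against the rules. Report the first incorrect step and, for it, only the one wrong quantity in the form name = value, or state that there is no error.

step 5, top = 10

Recomputing the run from the initial state:
step 1: [-2]
step 2: [-2, 4]
step 3: [2]
step 4: [2, 5]
step 5: [10]
step 6: [10, -6]
step 7: [10, -6, -9]
step 8: [10, -6, -9, -4]
step 9: [10, -6, -9, -4, -7]
The first disagreement with the trace is at step 5, where the value should be top = 10.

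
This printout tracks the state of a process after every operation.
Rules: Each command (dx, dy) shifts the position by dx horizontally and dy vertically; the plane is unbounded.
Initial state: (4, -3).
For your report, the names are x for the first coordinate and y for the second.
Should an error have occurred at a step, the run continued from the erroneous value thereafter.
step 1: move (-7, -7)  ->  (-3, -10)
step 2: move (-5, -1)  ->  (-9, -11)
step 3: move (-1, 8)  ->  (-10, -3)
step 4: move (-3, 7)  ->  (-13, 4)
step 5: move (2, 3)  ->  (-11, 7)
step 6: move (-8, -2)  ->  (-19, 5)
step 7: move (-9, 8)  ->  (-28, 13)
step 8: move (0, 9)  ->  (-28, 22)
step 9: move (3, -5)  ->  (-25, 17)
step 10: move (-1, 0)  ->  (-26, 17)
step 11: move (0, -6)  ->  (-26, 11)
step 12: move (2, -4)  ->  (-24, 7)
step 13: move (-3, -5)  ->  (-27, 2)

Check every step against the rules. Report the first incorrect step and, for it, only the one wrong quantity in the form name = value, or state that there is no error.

Recomputing the run from the initial state:
step 1: x = -3, y = -10
step 2: x = -8, y = -11
step 3: x = -9, y = -3
step 4: x = -12, y = 4
step 5: x = -10, y = 7
step 6: x = -18, y = 5
step 7: x = -27, y = 13
step 8: x = -27, y = 22
step 9: x = -24, y = 17
step 10: x = -25, y = 17
step 11: x = -25, y = 11
step 12: x = -23, y = 7
step 13: x = -26, y = 2
The first disagreement with the printout is at step 2, where the value should be x = -8.

step 2, x = -8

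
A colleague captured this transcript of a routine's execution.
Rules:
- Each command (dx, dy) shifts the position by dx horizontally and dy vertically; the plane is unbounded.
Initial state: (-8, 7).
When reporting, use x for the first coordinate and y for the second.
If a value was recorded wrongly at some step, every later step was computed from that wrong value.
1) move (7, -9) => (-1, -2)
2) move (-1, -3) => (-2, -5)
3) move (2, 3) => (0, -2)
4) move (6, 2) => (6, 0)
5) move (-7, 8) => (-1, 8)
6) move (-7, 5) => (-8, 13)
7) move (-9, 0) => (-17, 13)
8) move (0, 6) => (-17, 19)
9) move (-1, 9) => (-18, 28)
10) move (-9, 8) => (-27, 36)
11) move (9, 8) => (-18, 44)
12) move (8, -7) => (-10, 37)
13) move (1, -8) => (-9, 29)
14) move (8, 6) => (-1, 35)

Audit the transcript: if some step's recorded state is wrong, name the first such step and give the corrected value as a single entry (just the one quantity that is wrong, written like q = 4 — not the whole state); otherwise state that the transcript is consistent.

no error

step 1: x = -8 + (7) = -1, y = 7 + (-9) = -2 -> matches
step 2: x = -1 + (-1) = -2, y = -2 + (-3) = -5 -> agrees with the transcript
step 3: x = -2 + (2) = 0, y = -5 + (3) = -2 -> no discrepancy
step 4: x = 0 + (6) = 6, y = -2 + (2) = 0 -> checks out
step 5: x = 6 + (-7) = -1, y = 0 + (8) = 8 -> verified
step 6: x = -1 + (-7) = -8, y = 8 + (5) = 13 -> agrees with the transcript
step 7: x = -8 + (-9) = -17, y = 13 + (0) = 13 -> matches
step 8: x = -17 + (0) = -17, y = 13 + (6) = 19 -> no discrepancy
step 9: x = -17 + (-1) = -18, y = 19 + (9) = 28 -> agrees with the transcript
step 10: x = -18 + (-9) = -27, y = 28 + (8) = 36 -> no discrepancy
step 11: x = -27 + (9) = -18, y = 36 + (8) = 44 -> consistent with the transcript
step 12: x = -18 + (8) = -10, y = 44 + (-7) = 37 -> exactly as logged
step 13: x = -10 + (1) = -9, y = 37 + (-8) = 29 -> exactly as logged
step 14: x = -9 + (8) = -1, y = 29 + (6) = 35 -> in agreement
All entries verified; no error found.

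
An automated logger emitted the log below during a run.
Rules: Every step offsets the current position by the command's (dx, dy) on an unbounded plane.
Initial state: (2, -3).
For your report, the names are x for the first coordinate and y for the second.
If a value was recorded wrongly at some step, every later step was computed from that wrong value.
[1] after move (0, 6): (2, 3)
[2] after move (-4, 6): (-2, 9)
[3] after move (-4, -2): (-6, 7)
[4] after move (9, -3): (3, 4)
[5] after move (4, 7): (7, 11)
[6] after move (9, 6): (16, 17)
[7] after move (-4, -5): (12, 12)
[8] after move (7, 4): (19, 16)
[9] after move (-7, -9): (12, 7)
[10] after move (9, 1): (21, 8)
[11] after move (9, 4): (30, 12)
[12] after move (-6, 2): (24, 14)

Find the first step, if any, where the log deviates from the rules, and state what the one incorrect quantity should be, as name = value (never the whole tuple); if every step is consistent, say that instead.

1. x = 2 + (0) = 2, y = -3 + (6) = 3 (matches)
2. x = 2 + (-4) = -2, y = 3 + (6) = 9 (no discrepancy)
3. x = -2 + (-4) = -6, y = 9 + (-2) = 7 (matches)
4. x = -6 + (9) = 3, y = 7 + (-3) = 4 (confirmed correct)
5. x = 3 + (4) = 7, y = 4 + (7) = 11 (same as recorded)
6. x = 7 + (9) = 16, y = 11 + (6) = 17 (consistent with the log)
7. x = 16 + (-4) = 12, y = 17 + (-5) = 12 (no discrepancy)
8. x = 12 + (7) = 19, y = 12 + (4) = 16 (exactly as logged)
9. x = 19 + (-7) = 12, y = 16 + (-9) = 7 (confirmed correct)
10. x = 12 + (9) = 21, y = 7 + (1) = 8 (no discrepancy)
11. x = 21 + (9) = 30, y = 8 + (4) = 12 (matches)
12. x = 30 + (-6) = 24, y = 12 + (2) = 14 (exactly as logged)
The whole run recomputes cleanly — no discrepancies.

no error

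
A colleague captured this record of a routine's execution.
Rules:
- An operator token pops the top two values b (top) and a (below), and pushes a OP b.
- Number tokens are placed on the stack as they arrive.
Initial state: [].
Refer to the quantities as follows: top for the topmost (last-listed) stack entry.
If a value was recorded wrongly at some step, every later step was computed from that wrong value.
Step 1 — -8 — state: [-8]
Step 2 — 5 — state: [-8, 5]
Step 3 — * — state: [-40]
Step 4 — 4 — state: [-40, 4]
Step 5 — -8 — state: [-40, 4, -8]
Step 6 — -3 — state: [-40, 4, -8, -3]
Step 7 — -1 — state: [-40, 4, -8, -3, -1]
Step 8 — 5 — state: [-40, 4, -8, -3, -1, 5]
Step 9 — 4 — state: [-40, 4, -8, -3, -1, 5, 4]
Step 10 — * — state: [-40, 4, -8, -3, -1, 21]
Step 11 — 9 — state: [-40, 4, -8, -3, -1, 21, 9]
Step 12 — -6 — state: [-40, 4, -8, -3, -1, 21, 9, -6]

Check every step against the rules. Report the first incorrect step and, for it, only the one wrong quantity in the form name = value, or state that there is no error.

Step 1: push -8: top = -8 — verified.
Step 2: push 5: top = 5 — checks out.
Step 3: -8 * 5 = -40 — verified.
Step 4: push 4: top = 4 — same as recorded.
Step 5: push -8: top = -8 — matches.
Step 6: push -3: top = -3 — verified.
Step 7: push -1: top = -1 — in agreement.
Step 8: push 5: top = 5 — in agreement.
Step 9: push 4: top = 4 — exactly as logged.
Step 10: 5 * 4 = 20 — the record has a different value.
First incorrect step: 10; the correct value is top = 20.

step 10, top = 20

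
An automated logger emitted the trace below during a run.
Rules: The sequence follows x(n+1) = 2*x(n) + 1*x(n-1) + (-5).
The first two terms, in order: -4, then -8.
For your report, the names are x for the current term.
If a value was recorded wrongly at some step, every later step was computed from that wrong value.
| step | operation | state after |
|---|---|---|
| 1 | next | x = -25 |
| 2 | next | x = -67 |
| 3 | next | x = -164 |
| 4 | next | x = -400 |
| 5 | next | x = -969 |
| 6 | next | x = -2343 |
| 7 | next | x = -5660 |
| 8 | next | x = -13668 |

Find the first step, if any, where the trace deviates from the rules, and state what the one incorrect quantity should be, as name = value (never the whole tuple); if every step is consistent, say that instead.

step 2, x = -63

step 1: x = 2*(-8) + (1)*(-4) + (-5) = -25 -> verified
step 2: x = 2*(-25) + (1)*(-8) + (-5) = -63 -> the trace disagrees here
Conclusion: step 2 carries the first error; the entry should be x = -63.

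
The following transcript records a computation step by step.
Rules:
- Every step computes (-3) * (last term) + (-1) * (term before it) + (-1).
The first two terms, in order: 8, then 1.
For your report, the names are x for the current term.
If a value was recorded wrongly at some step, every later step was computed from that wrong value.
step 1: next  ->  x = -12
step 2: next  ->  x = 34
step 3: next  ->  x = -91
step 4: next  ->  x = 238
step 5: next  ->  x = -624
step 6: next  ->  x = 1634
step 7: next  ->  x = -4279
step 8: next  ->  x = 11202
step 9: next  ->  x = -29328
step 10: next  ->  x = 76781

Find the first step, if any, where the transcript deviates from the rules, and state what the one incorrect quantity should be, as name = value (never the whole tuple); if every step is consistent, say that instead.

step 6, x = 1633

step 1: x = -3*(1) + (-1)*(8) + (-1) = -12 -> verified
step 2: x = -3*(-12) + (-1)*(1) + (-1) = 34 -> checks out
step 3: x = -3*(34) + (-1)*(-12) + (-1) = -91 -> checks out
step 4: x = -3*(-91) + (-1)*(34) + (-1) = 238 -> exactly as logged
step 5: x = -3*(238) + (-1)*(-91) + (-1) = -624 -> in agreement
step 6: x = -3*(-624) + (-1)*(238) + (-1) = 1633 -> not what was recorded
That makes step 6 the first incorrect line — x = 1633 is what it should show.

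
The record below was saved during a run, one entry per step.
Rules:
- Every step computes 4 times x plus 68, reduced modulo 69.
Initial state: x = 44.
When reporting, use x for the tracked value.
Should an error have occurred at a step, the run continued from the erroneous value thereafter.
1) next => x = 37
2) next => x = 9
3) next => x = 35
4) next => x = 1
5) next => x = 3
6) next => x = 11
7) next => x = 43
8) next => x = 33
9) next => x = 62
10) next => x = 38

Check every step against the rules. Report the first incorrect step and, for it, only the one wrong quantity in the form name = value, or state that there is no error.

Step 1: x = (4*44 + 68) mod 69 = 37 — consistent with the record.
Step 2: x = (4*37 + 68) mod 69 = 9 — consistent with the record.
Step 3: x = (4*9 + 68) mod 69 = 35 — exactly as logged.
Step 4: x = (4*35 + 68) mod 69 = 1 — in agreement.
Step 5: x = (4*1 + 68) mod 69 = 3 — no discrepancy.
Step 6: x = (4*3 + 68) mod 69 = 11 — agrees with the record.
Step 7: x = (4*11 + 68) mod 69 = 43 — checks out.
Step 8: x = (4*43 + 68) mod 69 = 33 — consistent with the record.
Step 9: x = (4*33 + 68) mod 69 = 62 — verified.
Step 10: x = (4*62 + 68) mod 69 = 40 — a discrepancy with the record.
So the first discrepancy is step 10, where the right value is x = 40.

step 10, x = 40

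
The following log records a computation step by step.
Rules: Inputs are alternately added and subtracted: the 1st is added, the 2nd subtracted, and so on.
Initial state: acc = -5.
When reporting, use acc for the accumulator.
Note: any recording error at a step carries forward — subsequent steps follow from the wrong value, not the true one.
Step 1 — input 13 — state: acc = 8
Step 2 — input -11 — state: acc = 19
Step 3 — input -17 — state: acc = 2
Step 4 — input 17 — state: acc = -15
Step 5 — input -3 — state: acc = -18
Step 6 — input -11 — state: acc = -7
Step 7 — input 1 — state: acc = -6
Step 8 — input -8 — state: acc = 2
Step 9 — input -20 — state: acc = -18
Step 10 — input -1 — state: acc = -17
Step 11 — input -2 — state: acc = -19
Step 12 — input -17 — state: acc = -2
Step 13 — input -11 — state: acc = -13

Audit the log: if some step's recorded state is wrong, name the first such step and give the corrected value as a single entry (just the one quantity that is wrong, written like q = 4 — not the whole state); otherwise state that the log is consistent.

no error

Recomputing the run from the initial state:
step 1: acc = 8
step 2: acc = 19
step 3: acc = 2
step 4: acc = -15
step 5: acc = -18
step 6: acc = -7
step 7: acc = -6
step 8: acc = 2
step 9: acc = -18
step 10: acc = -17
step 11: acc = -19
step 12: acc = -2
step 13: acc = -13
This matches the log at every step.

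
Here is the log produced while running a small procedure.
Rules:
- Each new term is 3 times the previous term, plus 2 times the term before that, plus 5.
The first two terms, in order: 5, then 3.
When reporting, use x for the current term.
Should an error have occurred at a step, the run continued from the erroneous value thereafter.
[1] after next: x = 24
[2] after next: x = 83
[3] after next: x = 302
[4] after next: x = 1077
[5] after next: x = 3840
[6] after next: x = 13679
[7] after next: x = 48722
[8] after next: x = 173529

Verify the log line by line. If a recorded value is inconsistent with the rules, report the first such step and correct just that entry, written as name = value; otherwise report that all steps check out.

Recomputing the run from the initial state:
step 1: x = 24
step 2: x = 83
step 3: x = 302
step 4: x = 1077
step 5: x = 3840
step 6: x = 13679
step 7: x = 48722
step 8: x = 173529
This matches the log at every step.

no error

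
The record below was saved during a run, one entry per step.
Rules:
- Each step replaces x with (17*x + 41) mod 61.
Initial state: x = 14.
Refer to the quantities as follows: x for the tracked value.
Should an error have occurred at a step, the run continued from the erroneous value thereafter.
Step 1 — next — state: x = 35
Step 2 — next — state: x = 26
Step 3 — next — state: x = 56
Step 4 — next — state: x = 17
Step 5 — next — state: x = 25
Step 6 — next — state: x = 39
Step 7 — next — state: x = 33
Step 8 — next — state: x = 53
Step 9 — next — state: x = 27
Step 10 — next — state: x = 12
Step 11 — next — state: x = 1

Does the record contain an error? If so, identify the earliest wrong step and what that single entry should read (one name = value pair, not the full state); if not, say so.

1. x = (17*14 + 41) mod 61 = 35 (exactly as logged)
2. x = (17*35 + 41) mod 61 = 26 (agrees with the record)
3. x = (17*26 + 41) mod 61 = 56 (agrees with the record)
4. x = (17*56 + 41) mod 61 = 17 (consistent with the record)
5. x = (17*17 + 41) mod 61 = 25 (matches)
6. x = (17*25 + 41) mod 61 = 39 (checks out)
7. x = (17*39 + 41) mod 61 = 33 (consistent with the record)
8. x = (17*33 + 41) mod 61 = 53 (exactly as logged)
9. x = (17*53 + 41) mod 61 = 27 (checks out)
10. x = (17*27 + 41) mod 61 = 12 (verified)
11. x = (17*12 + 41) mod 61 = 1 (agrees with the record)
Every step is consistent.

no error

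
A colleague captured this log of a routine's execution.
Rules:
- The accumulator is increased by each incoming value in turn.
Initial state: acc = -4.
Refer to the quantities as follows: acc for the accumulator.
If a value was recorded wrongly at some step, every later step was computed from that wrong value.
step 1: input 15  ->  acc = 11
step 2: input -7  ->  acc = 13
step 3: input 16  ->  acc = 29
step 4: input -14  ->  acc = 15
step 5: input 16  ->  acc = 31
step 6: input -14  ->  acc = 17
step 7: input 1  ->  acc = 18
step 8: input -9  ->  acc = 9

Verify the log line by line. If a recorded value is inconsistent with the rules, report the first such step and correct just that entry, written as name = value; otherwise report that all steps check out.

Step 1: acc = -4 + 15 = 11 — matches.
Step 2: acc = 11 + -7 = 4 — this is not what the log shows.
So the first discrepancy is step 2, where the right value is acc = 4.

step 2, acc = 4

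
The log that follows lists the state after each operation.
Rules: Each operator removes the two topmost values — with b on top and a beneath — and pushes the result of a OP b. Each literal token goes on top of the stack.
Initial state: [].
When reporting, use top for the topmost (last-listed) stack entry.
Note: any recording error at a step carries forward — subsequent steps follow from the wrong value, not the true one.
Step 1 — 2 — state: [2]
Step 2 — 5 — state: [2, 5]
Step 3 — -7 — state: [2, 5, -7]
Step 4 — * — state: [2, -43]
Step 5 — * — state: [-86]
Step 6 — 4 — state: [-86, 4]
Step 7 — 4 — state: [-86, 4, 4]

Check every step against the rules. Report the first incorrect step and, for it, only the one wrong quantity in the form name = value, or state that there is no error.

step 4, top = -35

Step 1: push 2: top = 2 — in agreement.
Step 2: push 5: top = 5 — consistent with the log.
Step 3: push -7: top = -7 — consistent with the log.
Step 4: 5 * -7 = -35 — first mismatch against the log.
So the first discrepancy is step 4, where the right value is top = -35.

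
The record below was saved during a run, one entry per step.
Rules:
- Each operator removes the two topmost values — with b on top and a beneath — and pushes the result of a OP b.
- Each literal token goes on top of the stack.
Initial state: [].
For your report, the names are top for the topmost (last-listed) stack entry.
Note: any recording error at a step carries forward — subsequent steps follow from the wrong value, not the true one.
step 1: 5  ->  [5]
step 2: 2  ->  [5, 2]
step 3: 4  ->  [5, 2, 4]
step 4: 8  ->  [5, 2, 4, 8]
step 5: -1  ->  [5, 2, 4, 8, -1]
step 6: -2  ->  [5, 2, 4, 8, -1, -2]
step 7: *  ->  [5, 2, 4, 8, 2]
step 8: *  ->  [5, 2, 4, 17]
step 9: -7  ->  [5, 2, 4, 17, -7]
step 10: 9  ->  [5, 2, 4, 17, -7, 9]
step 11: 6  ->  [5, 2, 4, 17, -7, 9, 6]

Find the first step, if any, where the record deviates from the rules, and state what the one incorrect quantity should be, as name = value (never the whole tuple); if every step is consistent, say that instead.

step 8, top = 16

step 1: push 5: top = 5 -> exactly as logged
step 2: push 2: top = 2 -> checks out
step 3: push 4: top = 4 -> checks out
step 4: push 8: top = 8 -> checks out
step 5: push -1: top = -1 -> consistent with the record
step 6: push -2: top = -2 -> in agreement
step 7: -1 * -2 = 2 -> in agreement
step 8: 8 * 2 = 16 -> this is not what the record shows
So the first discrepancy is step 8, where the right value is top = 16.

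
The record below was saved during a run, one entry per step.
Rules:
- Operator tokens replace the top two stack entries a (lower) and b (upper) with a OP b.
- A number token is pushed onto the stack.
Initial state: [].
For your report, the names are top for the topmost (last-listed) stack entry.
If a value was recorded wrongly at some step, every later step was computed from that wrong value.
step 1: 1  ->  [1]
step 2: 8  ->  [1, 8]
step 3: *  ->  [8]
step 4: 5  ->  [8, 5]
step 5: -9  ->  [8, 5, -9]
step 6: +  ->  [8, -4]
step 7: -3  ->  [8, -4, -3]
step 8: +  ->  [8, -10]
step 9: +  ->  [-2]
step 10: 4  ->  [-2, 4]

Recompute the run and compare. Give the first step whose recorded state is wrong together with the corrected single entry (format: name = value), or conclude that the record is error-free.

1. push 1: top = 1 (verified)
2. push 8: top = 8 (no discrepancy)
3. 1 * 8 = 8 (exactly as logged)
4. push 5: top = 5 (consistent with the record)
5. push -9: top = -9 (confirmed correct)
6. 5 + -9 = -4 (in agreement)
7. push -3: top = -3 (agrees with the record)
8. -4 + -3 = -7 (first mismatch against the record)
The audit stops at step 8: the recorded entry is wrong and should be top = -7.

step 8, top = -7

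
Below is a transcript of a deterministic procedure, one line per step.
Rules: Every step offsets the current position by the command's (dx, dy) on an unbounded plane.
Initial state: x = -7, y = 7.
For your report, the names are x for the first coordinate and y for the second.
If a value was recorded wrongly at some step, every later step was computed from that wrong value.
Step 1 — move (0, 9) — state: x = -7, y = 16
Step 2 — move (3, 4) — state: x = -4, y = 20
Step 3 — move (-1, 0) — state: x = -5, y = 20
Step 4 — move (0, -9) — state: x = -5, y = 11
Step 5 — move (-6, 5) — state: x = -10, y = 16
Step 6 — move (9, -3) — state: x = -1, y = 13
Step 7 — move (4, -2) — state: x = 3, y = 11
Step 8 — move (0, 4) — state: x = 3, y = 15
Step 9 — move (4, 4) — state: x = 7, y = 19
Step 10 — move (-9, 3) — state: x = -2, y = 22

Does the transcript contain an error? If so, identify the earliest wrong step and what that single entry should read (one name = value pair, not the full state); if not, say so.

1. x = -7 + (0) = -7, y = 7 + (9) = 16 (consistent with the transcript)
2. x = -7 + (3) = -4, y = 16 + (4) = 20 (verified)
3. x = -4 + (-1) = -5, y = 20 + (0) = 20 (matches)
4. x = -5 + (0) = -5, y = 20 + (-9) = 11 (checks out)
5. x = -5 + (-6) = -11, y = 11 + (5) = 16 (the entry is off here)
First deviation found at step 5; the corrected entry is x = -11.

step 5, x = -11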